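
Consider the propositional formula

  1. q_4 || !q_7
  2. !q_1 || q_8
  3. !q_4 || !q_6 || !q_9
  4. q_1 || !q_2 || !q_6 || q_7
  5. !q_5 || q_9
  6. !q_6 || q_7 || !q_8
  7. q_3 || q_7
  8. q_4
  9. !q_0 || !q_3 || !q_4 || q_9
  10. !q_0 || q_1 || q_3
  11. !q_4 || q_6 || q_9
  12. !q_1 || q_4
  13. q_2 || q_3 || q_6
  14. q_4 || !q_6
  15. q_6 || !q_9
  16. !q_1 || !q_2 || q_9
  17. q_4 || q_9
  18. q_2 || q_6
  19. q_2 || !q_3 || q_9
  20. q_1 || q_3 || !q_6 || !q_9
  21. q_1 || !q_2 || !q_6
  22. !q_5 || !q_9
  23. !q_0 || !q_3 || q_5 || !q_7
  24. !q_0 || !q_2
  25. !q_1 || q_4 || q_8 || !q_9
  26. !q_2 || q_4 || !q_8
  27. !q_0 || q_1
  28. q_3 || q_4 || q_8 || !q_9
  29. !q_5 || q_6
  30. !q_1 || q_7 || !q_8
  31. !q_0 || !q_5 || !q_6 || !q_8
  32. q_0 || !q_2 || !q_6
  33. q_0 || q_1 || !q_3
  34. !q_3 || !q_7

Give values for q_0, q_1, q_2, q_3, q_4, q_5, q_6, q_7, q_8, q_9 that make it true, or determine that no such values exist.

Unit clause (q_4) forces q_4 = True.
Set q_0 = False.
Set q_1 = False.
  then (q_0 || q_1 || !q_3) forces q_3 = False.
  then (q_3 || q_7) forces q_7 = True.
Set q_2 = False.
  then (q_2 || q_3 || q_6) forces q_6 = True.
  then (q_1 || q_3 || !q_6 || !q_9) forces q_9 = False.
  then (!q_5 || q_9) forces q_5 = False.
Set q_8 = False.
All clauses satisfied.

q_0 = False, q_1 = False, q_2 = False, q_3 = False, q_4 = True, q_5 = False, q_6 = True, q_7 = True, q_8 = False, q_9 = False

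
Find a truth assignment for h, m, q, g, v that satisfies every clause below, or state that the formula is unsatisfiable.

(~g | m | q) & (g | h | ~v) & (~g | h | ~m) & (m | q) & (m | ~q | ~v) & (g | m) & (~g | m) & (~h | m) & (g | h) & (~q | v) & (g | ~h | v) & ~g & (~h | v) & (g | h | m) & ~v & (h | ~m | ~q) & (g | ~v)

Unsatisfiable

Case g = True:
  Clause (~g) is falsified — contradiction.
Case g = False:
  (g | m) forces m = True.
  (g | h) forces h = True.
  (g | ~h | v) forces v = True.
  Clause (~v) is falsified — contradiction.
Both cases fail, so the formula is unsatisfiable.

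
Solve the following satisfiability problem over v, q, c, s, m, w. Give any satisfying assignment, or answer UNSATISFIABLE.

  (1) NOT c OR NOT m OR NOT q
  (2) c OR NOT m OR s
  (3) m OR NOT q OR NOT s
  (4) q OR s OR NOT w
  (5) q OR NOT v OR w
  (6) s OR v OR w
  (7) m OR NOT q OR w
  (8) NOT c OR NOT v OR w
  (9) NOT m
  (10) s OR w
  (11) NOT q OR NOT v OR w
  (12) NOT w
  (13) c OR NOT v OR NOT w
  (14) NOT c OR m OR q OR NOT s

Unit clause (NOT m) forces m = False.
Unit clause (NOT w) forces w = False.
In (m OR NOT q OR w) only NOT q is left, so q = False.
In (s OR w) only s is left, so s = True.
In (NOT c OR m OR q OR NOT s) only NOT c is left, so c = False.
In (q OR NOT v OR w) only NOT v is left, so v = False.
All clauses satisfied.

v = False; q = False; c = False; s = True; m = False; w = False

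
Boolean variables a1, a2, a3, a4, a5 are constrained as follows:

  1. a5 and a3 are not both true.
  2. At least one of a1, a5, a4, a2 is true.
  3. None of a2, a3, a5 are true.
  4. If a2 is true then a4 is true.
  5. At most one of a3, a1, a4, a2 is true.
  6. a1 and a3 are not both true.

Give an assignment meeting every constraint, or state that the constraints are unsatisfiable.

a1 = True; a2 = False; a3 = False; a4 = False; a5 = False

  (1) a5=F, a3=F — not both ✓
  (2) {a1, a5, a4, a2}: 1 true — at least one ✓
  (3) {a2, a3, a5}: 0 true — none ✓
  (4) a2=F ⇒ a4: vacuous ✓
  (5) {a3, a1, a4, a2}: 1 true — at most one ✓
  (6) a1=T, a3=F — not both ✓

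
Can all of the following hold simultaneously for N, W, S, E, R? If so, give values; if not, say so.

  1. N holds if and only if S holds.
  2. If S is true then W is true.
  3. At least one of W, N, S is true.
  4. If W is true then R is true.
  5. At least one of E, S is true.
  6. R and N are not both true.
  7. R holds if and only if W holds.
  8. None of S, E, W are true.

No satisfying assignment exists.

Case E = True:
  Constraint (8) is violated (E=T) — contradiction.
Case E = False:
  (5) with E=F forces S = True.
  Constraint (8) is violated (S=T) — contradiction.
Both cases fail — unsatisfiable.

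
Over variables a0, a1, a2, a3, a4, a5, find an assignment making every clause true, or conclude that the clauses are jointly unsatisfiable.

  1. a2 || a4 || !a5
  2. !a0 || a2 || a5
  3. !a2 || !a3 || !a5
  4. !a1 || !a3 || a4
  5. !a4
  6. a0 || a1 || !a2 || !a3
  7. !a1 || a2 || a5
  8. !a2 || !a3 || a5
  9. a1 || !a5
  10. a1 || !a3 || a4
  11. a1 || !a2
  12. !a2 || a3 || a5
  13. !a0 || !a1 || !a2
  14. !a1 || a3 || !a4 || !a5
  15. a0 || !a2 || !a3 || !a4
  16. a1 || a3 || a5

a0: False; a1: True; a2: True; a3: False; a4: False; a5: True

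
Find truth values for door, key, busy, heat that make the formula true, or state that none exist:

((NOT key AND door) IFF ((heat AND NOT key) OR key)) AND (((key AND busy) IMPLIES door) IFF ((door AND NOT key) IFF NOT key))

door = True, key = False, busy = True, heat = True

  (NOT key AND door) IFF ((heat AND NOT key) OR key) = True
    NOT key AND door = True
      NOT key = True
    (heat AND NOT key) OR key = True
      heat AND NOT key = True
        NOT key = True
  ((key AND busy) IMPLIES door) IFF ((door AND NOT key) IFF NOT key) = True
    (key AND busy) IMPLIES door = True
      key AND busy = False
    (door AND NOT key) IFF NOT key = True
      door AND NOT key = True
        NOT key = True
      NOT key = True
Both conjuncts True, so the formula holds.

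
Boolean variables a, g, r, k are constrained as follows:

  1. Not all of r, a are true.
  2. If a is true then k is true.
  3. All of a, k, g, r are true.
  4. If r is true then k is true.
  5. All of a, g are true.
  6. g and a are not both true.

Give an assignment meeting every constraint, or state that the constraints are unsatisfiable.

Unsatisfiable — no assignment works.

Case g = True:
  (3) forces a = True.
  Constraint (6) is violated (g=T, a=T) — contradiction.
Case g = False:
  Constraint (3) is violated (g=F) — contradiction.
Both cases fail — unsatisfiable.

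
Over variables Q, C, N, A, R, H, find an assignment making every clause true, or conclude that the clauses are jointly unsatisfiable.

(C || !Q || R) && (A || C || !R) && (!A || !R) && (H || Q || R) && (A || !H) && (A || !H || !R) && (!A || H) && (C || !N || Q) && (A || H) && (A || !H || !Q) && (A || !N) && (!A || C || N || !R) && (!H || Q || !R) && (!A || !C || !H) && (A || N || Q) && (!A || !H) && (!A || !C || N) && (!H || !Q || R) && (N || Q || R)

Unsatisfiable — no assignment works.

Case H = True:
  (A || !H) forces A = True.
  Clause (!A || !H) is falsified — contradiction.
Case H = False:
  (!A || H) forces A = False.
  Clause (A || H) is falsified — contradiction.
Both cases fail, so the formula is unsatisfiable.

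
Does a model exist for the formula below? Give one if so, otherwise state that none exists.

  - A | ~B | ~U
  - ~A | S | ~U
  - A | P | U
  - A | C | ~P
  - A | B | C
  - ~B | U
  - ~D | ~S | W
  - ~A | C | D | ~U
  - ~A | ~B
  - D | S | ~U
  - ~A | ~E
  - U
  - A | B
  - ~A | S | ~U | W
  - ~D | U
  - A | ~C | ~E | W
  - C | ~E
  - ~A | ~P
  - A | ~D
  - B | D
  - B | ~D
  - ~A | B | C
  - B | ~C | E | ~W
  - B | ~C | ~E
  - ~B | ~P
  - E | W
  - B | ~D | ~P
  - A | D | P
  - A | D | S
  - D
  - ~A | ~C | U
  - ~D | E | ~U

The formula is unsatisfiable.

Case D = True:
  (U) forces U = True.
  (A | ~D) forces A = True.
  (~A | S | ~U) forces S = True.
  (~D | ~S | W) forces W = True.
  (~A | ~B) forces B = False.
  Clause (B | ~D) is falsified — contradiction.
Case D = False:
  Clause (D) is falsified — contradiction.
Both cases fail, so the formula is unsatisfiable.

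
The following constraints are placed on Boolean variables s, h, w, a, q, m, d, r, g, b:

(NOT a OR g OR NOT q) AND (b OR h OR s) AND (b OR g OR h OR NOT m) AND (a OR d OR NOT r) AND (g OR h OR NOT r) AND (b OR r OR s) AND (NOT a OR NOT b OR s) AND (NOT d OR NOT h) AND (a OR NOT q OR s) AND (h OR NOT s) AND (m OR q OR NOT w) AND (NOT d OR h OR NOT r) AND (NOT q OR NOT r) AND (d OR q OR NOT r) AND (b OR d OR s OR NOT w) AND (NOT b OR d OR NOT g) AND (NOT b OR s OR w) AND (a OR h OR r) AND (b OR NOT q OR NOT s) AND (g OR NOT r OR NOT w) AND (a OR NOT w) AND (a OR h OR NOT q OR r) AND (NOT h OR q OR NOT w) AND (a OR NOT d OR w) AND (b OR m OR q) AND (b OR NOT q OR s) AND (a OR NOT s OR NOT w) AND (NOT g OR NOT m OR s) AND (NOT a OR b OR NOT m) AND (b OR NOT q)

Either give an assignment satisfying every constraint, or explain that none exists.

s: True, h: True, w: False, a: False, q: False, m: False, d: False, r: False, g: False, b: True

Set s = True.
  then (h OR NOT s) forces h = True.
  then (NOT d OR NOT h) forces d = False.
Set w = False.
Set a = False.
  then (a OR d OR NOT r) forces r = False.
Set q = False.
Set m = False.
  then (b OR m OR q) forces b = True.
  then (NOT b OR d OR NOT g) forces g = False.
All clauses satisfied.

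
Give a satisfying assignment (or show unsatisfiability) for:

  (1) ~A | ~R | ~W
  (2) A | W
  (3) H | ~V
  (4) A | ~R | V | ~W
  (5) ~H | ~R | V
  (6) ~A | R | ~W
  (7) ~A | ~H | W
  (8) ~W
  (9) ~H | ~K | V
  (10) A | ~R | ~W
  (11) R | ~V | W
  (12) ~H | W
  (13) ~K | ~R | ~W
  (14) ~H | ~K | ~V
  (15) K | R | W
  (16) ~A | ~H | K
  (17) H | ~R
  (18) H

UNSATISFIABLE

Case H = True:
  (~W) forces W = False.
  Clause (~H | W) is falsified — contradiction.
Case H = False:
  Clause (H) is falsified — contradiction.
Both cases fail, so the formula is unsatisfiable.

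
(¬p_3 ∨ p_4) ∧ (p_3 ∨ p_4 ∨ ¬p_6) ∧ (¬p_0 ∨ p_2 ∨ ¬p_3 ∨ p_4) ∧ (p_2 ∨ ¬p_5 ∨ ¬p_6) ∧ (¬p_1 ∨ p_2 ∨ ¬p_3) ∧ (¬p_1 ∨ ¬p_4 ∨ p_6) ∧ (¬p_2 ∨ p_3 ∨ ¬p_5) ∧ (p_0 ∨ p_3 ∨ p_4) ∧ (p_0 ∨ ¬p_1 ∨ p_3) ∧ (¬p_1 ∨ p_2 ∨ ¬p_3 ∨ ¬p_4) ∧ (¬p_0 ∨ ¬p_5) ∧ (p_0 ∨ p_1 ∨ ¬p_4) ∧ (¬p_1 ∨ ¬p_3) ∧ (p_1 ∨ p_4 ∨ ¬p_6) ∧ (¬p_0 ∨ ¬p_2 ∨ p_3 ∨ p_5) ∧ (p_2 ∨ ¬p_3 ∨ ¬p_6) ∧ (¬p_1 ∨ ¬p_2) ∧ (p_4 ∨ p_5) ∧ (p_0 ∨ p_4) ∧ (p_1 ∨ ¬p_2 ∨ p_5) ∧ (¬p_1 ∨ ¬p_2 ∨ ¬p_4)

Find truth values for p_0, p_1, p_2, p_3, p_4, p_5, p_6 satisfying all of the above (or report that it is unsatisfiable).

Try p_0 = False:
  (p_0 ∨ p_4) forces p_4 = True.
  (p_0 ∨ p_1 ∨ ¬p_4) forces p_1 = True.
  (¬p_1 ∨ ¬p_4 ∨ p_6) forces p_6 = True.
  (p_0 ∨ ¬p_1 ∨ p_3) forces p_3 = True.
  clause (¬p_1 ∨ ¬p_3) is falsified — backtrack.
So p_0 = True.
  then (¬p_0 ∨ ¬p_5) forces p_5 = False.
  then (p_4 ∨ p_5) forces p_4 = True.
Set p_1 = True.
  then (¬p_1 ∨ ¬p_4 ∨ p_6) forces p_6 = True.
  then (¬p_1 ∨ ¬p_3) forces p_3 = False.
  then (¬p_0 ∨ ¬p_2 ∨ p_3 ∨ p_5) forces p_2 = False.
All clauses satisfied.

p_0 = True, p_1 = True, p_2 = False, p_3 = False, p_4 = True, p_5 = False, p_6 = True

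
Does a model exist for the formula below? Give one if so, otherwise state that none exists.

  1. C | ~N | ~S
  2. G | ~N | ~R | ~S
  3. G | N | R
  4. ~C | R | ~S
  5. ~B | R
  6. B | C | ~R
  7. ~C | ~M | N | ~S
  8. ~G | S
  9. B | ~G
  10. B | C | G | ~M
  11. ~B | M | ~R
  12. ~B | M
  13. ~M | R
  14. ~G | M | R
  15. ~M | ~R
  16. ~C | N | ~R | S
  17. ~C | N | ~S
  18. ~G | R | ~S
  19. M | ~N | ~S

S=F, N=T, R=T, G=F, C=T, M=F, B=F

Set S = False.
  then (~G | S) forces G = False.
Try N = False:
  (G | N | R) forces R = True.
  (~M | ~R) forces M = False.
  (~B | M | ~R) forces B = False.
  (B | C | ~R) forces C = True.
  clause (~C | N | ~R | S) is falsified — backtrack.
So N = True.
Set R = True.
  then (~M | ~R) forces M = False.
  then (~B | M | ~R) forces B = False.
  then (B | C | ~R) forces C = True.
All clauses satisfied.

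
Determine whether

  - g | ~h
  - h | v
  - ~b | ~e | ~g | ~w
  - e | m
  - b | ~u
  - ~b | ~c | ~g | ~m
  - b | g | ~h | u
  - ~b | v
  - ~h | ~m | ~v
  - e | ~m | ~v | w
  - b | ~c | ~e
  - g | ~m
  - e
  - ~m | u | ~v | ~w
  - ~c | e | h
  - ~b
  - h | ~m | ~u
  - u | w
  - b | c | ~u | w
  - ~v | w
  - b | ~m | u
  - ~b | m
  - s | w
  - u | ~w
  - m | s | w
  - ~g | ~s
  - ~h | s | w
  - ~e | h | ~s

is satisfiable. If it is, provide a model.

The formula is unsatisfiable.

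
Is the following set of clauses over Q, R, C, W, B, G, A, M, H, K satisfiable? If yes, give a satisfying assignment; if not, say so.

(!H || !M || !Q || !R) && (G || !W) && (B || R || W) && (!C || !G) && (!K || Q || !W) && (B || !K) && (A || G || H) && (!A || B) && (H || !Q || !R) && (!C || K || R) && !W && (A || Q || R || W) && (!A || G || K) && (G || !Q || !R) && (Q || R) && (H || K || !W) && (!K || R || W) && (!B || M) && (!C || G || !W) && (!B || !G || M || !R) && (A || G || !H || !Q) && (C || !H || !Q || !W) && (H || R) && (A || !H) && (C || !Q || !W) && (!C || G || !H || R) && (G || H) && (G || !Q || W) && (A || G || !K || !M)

Q = False, R = True, C = False, W = False, B = True, G = True, A = True, M = True, H = True, K = False

Unit clause (!W) forces W = False.
Set Q = False.
  then (Q || R) forces R = True.
Set C = False.
Set B = True.
  then (!B || M) forces M = True.
Set G = True.
Set A = True.
Set H = True.
Set K = False.
All clauses satisfied.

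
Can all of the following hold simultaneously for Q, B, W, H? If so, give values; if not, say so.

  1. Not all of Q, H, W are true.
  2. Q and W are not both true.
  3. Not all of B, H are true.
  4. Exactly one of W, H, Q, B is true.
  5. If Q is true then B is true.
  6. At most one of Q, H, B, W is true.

Q = False, B = True, W = False, H = False

  (1) {Q, H, W}: 0/3 true — not all ✓
  (2) Q=F, W=F — not both ✓
  (3) {B, H}: 1/2 true — not all ✓
  (4) {W, H, Q, B}: 1 true — exactly one ✓
  (5) Q=F ⇒ B: vacuous ✓
  (6) {Q, H, B, W}: 1 true — at most one ✓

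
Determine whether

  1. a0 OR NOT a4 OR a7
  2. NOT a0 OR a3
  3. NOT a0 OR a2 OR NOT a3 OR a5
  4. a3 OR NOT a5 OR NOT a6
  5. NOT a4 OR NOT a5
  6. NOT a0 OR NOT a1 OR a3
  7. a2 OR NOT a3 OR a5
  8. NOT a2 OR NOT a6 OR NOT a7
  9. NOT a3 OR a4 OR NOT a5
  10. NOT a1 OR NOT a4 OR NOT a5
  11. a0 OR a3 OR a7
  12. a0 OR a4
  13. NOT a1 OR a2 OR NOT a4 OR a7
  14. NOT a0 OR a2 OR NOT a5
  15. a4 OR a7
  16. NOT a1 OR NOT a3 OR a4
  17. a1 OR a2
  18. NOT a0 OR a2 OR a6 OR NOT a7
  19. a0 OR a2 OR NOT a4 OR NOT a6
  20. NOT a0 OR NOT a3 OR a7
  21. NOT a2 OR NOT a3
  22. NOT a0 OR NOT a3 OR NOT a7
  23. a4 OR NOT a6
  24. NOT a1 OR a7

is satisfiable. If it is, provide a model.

Try a0 = True:
  (NOT a0 OR a3) forces a3 = True.
  (NOT a0 OR NOT a3 OR a7) forces a7 = True.
  clause (NOT a0 OR NOT a3 OR NOT a7) is falsified — backtrack.
So a0 = False.
  then (a0 OR a4) forces a4 = True.
  then (a0 OR NOT a4 OR a7) forces a7 = True.
  then (NOT a4 OR NOT a5) forces a5 = False.
Set a1 = True.
Set a2 = True.
  then (NOT a2 OR NOT a6 OR NOT a7) forces a6 = False.
  then (NOT a2 OR NOT a3) forces a3 = False.
All clauses satisfied.

a0 = False, a1 = True, a2 = True, a3 = False, a4 = True, a5 = False, a6 = False, a7 = True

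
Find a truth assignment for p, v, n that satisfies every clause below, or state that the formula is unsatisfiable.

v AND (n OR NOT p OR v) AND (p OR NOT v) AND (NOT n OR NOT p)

Unit clause (v) forces v = True.
In (p OR NOT v) only p is left, so p = True.
In (NOT n OR NOT p) only NOT n is left, so n = False.
All clauses satisfied.

p: True; v: True; n: False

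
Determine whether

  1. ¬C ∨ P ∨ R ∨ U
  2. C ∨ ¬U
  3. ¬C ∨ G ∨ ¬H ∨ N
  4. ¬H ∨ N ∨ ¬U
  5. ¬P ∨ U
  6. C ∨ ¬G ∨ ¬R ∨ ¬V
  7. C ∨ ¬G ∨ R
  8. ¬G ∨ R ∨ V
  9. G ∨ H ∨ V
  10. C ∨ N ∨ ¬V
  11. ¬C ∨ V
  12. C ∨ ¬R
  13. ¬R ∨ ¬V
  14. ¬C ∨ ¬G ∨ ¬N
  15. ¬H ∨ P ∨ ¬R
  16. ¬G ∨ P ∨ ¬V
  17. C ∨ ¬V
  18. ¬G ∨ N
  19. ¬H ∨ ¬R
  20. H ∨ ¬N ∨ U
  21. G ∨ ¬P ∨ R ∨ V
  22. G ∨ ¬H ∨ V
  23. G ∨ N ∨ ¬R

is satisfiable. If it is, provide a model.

P=F, R=F, G=F, N=F, V=T, C=T, U=T, H=F

Set P = False.
Try R = True:
  (C ∨ ¬R) forces C = True.
  (¬C ∨ V) forces V = True.
  clause (¬R ∨ ¬V) is falsified — backtrack.
So R = False.
Set G = False.
Set N = False.
Try V = False:
  (G ∨ H ∨ V) forces H = True.
  clause (G ∨ ¬H ∨ V) is falsified — backtrack.
So V = True.
  then (C ∨ N ∨ ¬V) forces C = True.
  then (¬C ∨ P ∨ R ∨ U) forces U = True.
  then (¬C ∨ G ∨ ¬H ∨ N) forces H = False.
All clauses satisfied.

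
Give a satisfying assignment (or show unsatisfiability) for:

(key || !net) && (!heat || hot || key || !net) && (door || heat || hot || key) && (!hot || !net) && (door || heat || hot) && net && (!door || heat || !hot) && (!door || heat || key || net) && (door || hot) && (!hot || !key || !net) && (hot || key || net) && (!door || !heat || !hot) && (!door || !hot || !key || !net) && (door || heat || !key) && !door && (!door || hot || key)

Case door = True:
  Clause (!door) is falsified — contradiction.
Case door = False:
  (net) forces net = True.
  (key || !net) forces key = True.
  (!hot || !net) forces hot = False.
  Clause (door || hot) is falsified — contradiction.
Both cases fail, so the formula is unsatisfiable.

No satisfying assignment exists.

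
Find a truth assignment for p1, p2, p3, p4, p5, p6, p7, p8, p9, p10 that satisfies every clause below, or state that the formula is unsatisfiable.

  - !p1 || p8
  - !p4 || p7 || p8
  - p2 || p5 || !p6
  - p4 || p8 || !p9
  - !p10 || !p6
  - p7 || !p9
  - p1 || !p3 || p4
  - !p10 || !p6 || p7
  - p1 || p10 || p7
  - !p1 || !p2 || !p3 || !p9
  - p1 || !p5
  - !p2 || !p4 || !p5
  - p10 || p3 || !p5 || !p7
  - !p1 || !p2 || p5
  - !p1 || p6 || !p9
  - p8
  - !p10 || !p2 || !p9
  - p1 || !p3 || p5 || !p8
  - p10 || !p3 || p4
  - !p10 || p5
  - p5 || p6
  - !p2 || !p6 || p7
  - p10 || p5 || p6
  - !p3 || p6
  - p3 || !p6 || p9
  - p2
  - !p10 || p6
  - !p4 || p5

Unit clause (p8) forces p8 = True.
Unit clause (p2) forces p2 = True.
Set p1 = False.
  then (p1 || !p5) forces p5 = False.
  then (p1 || !p3 || p5 || !p8) forces p3 = False.
  then (!p10 || p5) forces p10 = False.
  then (p5 || p6) forces p6 = True.
  then (!p2 || !p6 || p7) forces p7 = True.
  then (p3 || !p6 || p9) forces p9 = True.
  then (!p4 || p5) forces p4 = False.
All clauses satisfied.

p1=F; p2=T; p3=F; p4=F; p5=F; p6=T; p7=T; p8=T; p9=T; p10=F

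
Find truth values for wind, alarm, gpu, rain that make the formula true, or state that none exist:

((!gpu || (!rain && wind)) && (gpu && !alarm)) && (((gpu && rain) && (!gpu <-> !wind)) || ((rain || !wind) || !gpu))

Case gpu = True: the formula simplifies to ((!rain && wind) && !alarm) && ((rain && wind) || (rain || !wind)).
  rain = True: the conjunct !rain is False.
  rain = False: simplifies to (wind && !alarm) && !wind.
    wind = True: the conjunct !wind is False.
    wind = False: the conjunct wind is False.
Case gpu = False: the conjunct gpu is False.
Both cases fail — unsatisfiable.

UNSATISFIABLE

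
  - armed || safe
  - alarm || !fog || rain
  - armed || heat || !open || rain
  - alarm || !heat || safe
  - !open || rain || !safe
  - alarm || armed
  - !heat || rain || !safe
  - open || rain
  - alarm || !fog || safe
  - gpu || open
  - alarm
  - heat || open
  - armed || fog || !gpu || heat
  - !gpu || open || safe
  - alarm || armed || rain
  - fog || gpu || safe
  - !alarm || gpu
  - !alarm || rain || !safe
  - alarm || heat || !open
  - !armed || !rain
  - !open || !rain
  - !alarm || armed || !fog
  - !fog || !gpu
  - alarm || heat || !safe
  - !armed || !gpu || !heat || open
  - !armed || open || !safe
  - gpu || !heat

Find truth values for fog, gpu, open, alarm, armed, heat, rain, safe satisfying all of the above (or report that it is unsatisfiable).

Unit clause (alarm) forces alarm = True.
In (!alarm || gpu) only gpu is left, so gpu = True.
In (!fog || !gpu) only !fog is left, so fog = False.
Set open = True.
  then (!open || !rain) forces rain = False.
  then (!open || rain || !safe) forces safe = False.
  then (armed || safe) forces armed = True.
Set heat = True.
All clauses satisfied.

fog = False, gpu = True, open = True, alarm = True, armed = True, heat = True, rain = False, safe = False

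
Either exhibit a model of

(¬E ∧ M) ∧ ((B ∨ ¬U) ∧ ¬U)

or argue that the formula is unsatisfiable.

U=F, B=F, E=F, M=T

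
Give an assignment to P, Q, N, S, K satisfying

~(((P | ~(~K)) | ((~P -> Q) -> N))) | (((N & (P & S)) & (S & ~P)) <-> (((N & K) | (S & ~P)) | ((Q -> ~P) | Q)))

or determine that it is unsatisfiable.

P = False; Q = True; N = False; S = False; K = False

  ~(((P | ~(~K)) | ((~P -> Q) -> N))) | (((N & (P & S)) & (S & ~P)) <-> (((N & K) | (S & ~P)) | ((Q -> ~P) | Q))) = True
    ~(((P | ~(~K)) | ((~P -> Q) -> N))) = True
      (P | ~(~K)) | ((~P -> Q) -> N) = False
        P | ~(~K) = False
          ~(~K) = False
            ~K = True
        (~P -> Q) -> N = False
          ~P -> Q = True
            ~P = True
    ((N & (P & S)) & (S & ~P)) <-> (((N & K) | (S & ~P)) | ((Q -> ~P) | Q)) = False
      (N & (P & S)) & (S & ~P) = False
        N & (P & S) = False
          P & S = False
        S & ~P = False
          ~P = True
      ((N & K) | (S & ~P)) | ((Q -> ~P) | Q) = True
        (N & K) | (S & ~P) = False
          N & K = False
          S & ~P = False
            ~P = True
        (Q -> ~P) | Q = True
          Q -> ~P = True
            ~P = True
The formula evaluates to True.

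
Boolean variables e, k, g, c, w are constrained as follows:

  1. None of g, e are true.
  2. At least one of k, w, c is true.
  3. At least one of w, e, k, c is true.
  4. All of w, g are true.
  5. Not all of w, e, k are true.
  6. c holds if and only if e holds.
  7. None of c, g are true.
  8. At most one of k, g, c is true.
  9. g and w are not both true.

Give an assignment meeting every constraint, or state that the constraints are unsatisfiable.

No satisfying assignment exists.

Case g = True:
  Constraint (1) is violated (g=T) — contradiction.
Case g = False:
  Constraint (4) is violated (g=F) — contradiction.
Both cases fail — unsatisfiable.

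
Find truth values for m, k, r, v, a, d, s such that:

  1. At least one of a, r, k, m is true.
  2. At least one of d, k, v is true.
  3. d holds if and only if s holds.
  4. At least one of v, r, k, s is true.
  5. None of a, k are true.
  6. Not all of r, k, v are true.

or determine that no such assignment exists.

m = True, k = False, r = True, v = True, a = False, d = True, s = True

  (1) {a, r, k, m}: 2 true — at least one ✓
  (2) {d, k, v}: 2 true — at least one ✓
  (3) d=T, s=T — same ✓
  (4) {v, r, k, s}: 3 true — at least one ✓
  (5) {a, k}: 0 true — none ✓
  (6) {r, k, v}: 2/3 true — not all ✓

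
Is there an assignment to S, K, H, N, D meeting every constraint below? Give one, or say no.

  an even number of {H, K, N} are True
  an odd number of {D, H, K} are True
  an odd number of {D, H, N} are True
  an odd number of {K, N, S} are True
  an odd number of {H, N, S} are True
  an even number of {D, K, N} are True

The formula is unsatisfiable.

Adding constraints 3, 4, 5, 6 mod 2: every variable appears an even number of times on the left, so the left side is 0.
But the right sides sum to 1 (mod 2). 0 ≠ 1 — the system is inconsistent.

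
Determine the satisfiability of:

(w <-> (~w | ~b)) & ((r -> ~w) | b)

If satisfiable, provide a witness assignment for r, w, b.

r: False, w: True, b: False

  w <-> (~w | ~b) = True
    ~w | ~b = True
      ~w = False
      ~b = True
  (r -> ~w) | b = True
    r -> ~w = True
      ~w = False
Both conjuncts True, so the formula holds.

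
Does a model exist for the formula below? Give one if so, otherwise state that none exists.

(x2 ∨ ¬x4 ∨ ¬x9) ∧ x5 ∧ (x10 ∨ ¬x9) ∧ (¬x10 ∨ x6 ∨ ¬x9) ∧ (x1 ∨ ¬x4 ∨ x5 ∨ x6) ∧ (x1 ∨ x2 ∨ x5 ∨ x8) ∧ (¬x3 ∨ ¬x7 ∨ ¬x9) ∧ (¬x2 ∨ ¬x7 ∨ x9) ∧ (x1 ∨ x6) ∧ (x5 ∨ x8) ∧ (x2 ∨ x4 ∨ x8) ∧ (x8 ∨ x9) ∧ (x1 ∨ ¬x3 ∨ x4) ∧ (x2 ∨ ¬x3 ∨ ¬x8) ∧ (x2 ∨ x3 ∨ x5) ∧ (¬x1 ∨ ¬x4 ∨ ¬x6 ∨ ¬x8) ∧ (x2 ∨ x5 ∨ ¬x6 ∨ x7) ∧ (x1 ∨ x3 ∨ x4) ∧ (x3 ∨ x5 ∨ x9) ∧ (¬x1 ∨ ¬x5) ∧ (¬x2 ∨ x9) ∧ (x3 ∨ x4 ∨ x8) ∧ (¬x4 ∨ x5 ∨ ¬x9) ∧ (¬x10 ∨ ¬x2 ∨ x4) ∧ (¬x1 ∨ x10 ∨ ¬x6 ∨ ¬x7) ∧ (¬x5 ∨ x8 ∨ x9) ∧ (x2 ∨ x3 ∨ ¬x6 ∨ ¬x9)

x1=F, x2=F, x3=F, x4=T, x5=T, x6=T, x7=T, x8=T, x9=F, x10=F

Unit clause (x5) forces x5 = True.
In (¬x1 ∨ ¬x5) only ¬x1 is left, so x1 = False.
In (x1 ∨ x6) only x6 is left, so x6 = True.
Set x2 = False.
Try x3 = True:
  (x1 ∨ ¬x3 ∨ x4) forces x4 = True.
  (x2 ∨ ¬x4 ∨ ¬x9) forces x9 = False.
  (x8 ∨ x9) forces x8 = True.
  clause (x2 ∨ ¬x3 ∨ ¬x8) is falsified — backtrack.
So x3 = False.
  then (x1 ∨ x3 ∨ x4) forces x4 = True.
  then (x2 ∨ x3 ∨ ¬x6 ∨ ¬x9) forces x9 = False.
  then (x8 ∨ x9) forces x8 = True.
Set x7 = True.
Set x10 = False.
All clauses satisfied.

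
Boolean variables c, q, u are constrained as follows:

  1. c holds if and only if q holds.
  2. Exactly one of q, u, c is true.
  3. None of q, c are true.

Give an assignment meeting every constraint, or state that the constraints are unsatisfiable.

c=F, q=F, u=T

  (1) c=F, q=F — same ✓
  (2) {q, u, c}: 1 true — exactly one ✓
  (3) {q, c}: 0 true — none ✓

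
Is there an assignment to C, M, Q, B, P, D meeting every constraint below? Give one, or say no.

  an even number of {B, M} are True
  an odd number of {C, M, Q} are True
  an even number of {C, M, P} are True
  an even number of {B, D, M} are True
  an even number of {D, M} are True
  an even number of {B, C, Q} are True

Adding constraints 1, 2, 6 mod 2: every variable appears an even number of times on the left, so the left side is 0.
But the right sides sum to 1 (mod 2). 0 ≠ 1 — the system is inconsistent.

Unsatisfiable — no assignment works.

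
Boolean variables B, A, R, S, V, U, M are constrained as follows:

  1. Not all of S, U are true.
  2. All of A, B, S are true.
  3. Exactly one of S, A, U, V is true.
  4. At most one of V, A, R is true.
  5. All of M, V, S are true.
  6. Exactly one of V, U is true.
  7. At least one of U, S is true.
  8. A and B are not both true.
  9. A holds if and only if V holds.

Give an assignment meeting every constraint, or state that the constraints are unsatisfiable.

Unsatisfiable — no assignment works.

Case B = True:
  (2) forces A = True.
  Constraint (8) is violated (A=T, B=T) — contradiction.
Case B = False:
  Constraint (2) is violated (B=F) — contradiction.
Both cases fail — unsatisfiable.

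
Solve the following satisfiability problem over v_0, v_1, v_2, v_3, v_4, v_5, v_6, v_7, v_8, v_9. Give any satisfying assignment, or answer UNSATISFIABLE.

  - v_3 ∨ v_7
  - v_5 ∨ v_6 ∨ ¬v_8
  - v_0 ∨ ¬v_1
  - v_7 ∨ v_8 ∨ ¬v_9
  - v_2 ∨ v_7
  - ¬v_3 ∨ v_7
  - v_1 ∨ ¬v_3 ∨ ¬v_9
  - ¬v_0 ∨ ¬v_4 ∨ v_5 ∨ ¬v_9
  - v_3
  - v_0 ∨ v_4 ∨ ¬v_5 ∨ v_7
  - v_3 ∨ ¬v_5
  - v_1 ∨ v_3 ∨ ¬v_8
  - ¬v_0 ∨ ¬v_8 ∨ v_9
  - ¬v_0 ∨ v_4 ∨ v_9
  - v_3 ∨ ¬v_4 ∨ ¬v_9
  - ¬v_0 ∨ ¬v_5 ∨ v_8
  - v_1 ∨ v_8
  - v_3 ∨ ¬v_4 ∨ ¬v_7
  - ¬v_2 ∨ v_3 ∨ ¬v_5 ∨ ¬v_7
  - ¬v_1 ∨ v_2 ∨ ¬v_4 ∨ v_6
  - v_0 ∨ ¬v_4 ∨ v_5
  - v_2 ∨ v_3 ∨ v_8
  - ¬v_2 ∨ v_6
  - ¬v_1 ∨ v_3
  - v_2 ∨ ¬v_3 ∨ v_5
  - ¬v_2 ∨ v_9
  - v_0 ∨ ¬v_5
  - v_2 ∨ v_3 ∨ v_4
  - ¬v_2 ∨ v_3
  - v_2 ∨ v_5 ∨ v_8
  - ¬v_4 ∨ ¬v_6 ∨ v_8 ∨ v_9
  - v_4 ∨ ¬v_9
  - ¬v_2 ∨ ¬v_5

v_0 = True; v_1 = True; v_2 = False; v_3 = True; v_4 = True; v_5 = True; v_6 = True; v_7 = True; v_8 = True; v_9 = True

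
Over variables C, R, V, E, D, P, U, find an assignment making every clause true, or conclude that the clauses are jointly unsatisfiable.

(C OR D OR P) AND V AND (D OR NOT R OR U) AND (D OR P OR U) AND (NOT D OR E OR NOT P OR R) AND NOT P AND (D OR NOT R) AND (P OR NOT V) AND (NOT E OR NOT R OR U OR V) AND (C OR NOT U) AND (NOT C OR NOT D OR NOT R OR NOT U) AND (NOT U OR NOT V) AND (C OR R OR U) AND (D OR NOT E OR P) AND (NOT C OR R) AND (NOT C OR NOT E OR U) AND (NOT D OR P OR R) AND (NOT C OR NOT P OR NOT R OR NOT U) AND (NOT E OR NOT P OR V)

Unsatisfiable

Case V = True:
  (NOT P) forces P = False.
  Clause (P OR NOT V) is falsified — contradiction.
Case V = False:
  Clause (V) is falsified — contradiction.
Both cases fail, so the formula is unsatisfiable.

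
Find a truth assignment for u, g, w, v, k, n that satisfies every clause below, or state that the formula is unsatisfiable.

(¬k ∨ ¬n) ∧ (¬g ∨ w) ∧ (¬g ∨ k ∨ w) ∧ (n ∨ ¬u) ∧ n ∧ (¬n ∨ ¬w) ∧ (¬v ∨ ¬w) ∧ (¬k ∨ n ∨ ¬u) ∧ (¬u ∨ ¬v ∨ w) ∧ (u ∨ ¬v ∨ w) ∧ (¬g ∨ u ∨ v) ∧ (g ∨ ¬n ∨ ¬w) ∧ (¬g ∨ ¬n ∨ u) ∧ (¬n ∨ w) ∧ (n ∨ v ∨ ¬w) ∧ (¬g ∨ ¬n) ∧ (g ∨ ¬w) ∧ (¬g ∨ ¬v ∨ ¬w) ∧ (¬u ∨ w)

Case n = True:
  (¬k ∨ ¬n) forces k = False.
  (¬n ∨ ¬w) forces w = False.
  Clause (¬n ∨ w) is falsified — contradiction.
Case n = False:
  Clause (n) is falsified — contradiction.
Both cases fail, so the formula is unsatisfiable.

Unsatisfiable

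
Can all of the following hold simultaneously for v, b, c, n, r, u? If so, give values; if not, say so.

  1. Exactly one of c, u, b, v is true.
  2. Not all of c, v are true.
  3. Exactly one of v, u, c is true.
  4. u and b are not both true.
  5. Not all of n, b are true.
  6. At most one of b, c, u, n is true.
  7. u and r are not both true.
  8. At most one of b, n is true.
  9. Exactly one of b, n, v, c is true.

v: False; b: False; c: True; n: False; r: True; u: False

  (1) {c, u, b, v}: 1 true — exactly one ✓
  (2) {c, v}: 1/2 true — not all ✓
  (3) {v, u, c}: 1 true — exactly one ✓
  (4) u=F, b=F — not both ✓
  (5) {n, b}: 0/2 true — not all ✓
  (6) {b, c, u, n}: 1 true — at most one ✓
  (7) u=F, r=T — not both ✓
  (8) {b, n}: 0 true — at most one ✓
  (9) {b, n, v, c}: 1 true — exactly one ✓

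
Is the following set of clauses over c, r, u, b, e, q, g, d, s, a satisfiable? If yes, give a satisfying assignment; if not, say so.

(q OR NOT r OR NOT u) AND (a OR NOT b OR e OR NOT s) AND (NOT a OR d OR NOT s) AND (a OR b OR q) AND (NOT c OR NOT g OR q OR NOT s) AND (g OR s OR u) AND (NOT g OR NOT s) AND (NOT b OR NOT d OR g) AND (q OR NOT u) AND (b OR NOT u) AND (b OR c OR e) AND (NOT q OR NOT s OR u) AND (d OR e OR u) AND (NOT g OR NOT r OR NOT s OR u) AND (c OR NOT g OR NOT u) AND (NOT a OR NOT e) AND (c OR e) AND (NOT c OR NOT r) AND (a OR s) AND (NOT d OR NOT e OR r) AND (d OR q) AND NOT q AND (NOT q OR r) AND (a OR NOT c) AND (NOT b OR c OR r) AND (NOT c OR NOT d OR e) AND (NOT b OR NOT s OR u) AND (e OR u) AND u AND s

The formula is unsatisfiable.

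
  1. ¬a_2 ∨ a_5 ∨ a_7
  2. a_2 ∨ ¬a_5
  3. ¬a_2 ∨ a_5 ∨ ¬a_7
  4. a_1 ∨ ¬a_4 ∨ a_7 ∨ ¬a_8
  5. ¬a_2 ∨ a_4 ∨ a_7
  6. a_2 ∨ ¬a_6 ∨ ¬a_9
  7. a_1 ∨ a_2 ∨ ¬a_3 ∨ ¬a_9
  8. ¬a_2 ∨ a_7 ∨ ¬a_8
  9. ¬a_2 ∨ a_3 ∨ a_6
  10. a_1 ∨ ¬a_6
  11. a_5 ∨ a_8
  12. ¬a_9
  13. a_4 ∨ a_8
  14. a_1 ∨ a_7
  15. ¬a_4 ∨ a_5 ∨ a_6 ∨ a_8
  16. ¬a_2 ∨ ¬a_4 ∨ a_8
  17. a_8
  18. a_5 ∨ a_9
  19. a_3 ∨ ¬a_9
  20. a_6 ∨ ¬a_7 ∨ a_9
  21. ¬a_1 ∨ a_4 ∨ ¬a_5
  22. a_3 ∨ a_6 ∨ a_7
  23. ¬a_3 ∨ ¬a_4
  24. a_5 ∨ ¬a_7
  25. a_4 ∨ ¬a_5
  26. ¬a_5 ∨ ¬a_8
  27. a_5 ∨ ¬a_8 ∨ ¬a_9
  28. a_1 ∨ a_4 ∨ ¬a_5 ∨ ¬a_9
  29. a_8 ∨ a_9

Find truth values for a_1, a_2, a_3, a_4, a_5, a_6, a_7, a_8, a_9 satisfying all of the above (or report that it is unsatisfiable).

Case a_8 = True:
  (¬a_9) forces a_9 = False.
  (a_5 ∨ a_9) forces a_5 = True.
  Clause (¬a_5 ∨ ¬a_8) is falsified — contradiction.
Case a_8 = False:
  Clause (a_8) is falsified — contradiction.
Both cases fail, so the formula is unsatisfiable.

UNSATISFIABLE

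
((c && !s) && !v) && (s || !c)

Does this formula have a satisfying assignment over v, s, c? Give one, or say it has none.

Unsatisfiable

Case s = True: the conjunct !s is False.
Case s = False: the formula simplifies to (c && !v) && !c.
  c = True: the conjunct !c is False.
  c = False: the conjunct c is False.
Both cases fail — unsatisfiable.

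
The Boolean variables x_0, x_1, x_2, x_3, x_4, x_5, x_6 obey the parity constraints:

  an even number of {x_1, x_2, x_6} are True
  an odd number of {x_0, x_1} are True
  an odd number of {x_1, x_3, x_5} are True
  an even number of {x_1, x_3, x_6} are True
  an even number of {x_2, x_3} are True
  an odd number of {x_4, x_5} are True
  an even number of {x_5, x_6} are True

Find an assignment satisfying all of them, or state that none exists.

Adding constraints 3, 4, 7 mod 2: every variable appears an even number of times on the left, so the left side is 0.
But the right sides sum to 1 (mod 2). 0 ≠ 1 — the system is inconsistent.

Unsatisfiable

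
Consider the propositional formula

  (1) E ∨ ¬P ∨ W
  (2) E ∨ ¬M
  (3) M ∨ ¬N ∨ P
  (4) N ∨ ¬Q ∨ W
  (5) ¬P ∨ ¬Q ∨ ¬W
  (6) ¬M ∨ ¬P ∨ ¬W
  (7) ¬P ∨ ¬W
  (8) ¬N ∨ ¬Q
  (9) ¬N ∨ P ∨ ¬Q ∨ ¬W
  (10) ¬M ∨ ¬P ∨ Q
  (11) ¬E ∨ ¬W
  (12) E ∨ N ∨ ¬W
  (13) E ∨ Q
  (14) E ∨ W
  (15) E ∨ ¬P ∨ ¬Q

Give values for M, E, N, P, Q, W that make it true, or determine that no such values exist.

M = True, E = True, N = False, P = False, Q = False, W = False

Set M = True.
  then (E ∨ ¬M) forces E = True.
  then (¬E ∨ ¬W) forces W = False.
Set N = False.
  then (N ∨ ¬Q ∨ W) forces Q = False.
  then (¬M ∨ ¬P ∨ Q) forces P = False.
All clauses satisfied.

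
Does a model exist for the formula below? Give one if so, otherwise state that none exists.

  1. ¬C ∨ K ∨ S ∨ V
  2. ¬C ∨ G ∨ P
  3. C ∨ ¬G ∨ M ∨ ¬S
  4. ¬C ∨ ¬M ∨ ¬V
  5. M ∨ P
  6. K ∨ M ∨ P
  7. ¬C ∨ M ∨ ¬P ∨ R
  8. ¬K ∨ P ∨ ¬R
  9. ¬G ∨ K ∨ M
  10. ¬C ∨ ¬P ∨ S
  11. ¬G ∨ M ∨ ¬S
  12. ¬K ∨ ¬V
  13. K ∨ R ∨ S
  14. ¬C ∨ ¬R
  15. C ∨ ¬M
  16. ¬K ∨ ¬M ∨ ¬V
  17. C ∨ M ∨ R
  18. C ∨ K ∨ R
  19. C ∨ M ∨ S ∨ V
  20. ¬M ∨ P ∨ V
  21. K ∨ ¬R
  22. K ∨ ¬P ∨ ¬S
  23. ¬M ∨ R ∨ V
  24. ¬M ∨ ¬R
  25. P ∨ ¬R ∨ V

C = False, M = False, R = True, S = True, G = False, P = True, K = True, V = False

Set C = False.
  then (C ∨ ¬M) forces M = False.
  then (C ∨ M ∨ R) forces R = True.
  then (K ∨ ¬R) forces K = True.
  then (M ∨ P) forces P = True.
  then (¬K ∨ ¬V) forces V = False.
  then (C ∨ M ∨ S ∨ V) forces S = True.
  then (C ∨ ¬G ∨ M ∨ ¬S) forces G = False.
All clauses satisfied.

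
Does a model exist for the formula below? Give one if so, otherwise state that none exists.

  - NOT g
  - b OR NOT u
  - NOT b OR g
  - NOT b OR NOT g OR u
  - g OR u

No satisfying assignment exists.

Case g = True:
  Clause (NOT g) is falsified — contradiction.
Case g = False:
  (NOT b OR g) forces b = False.
  (b OR NOT u) forces u = False.
  Clause (g OR u) is falsified — contradiction.
Both cases fail, so the formula is unsatisfiable.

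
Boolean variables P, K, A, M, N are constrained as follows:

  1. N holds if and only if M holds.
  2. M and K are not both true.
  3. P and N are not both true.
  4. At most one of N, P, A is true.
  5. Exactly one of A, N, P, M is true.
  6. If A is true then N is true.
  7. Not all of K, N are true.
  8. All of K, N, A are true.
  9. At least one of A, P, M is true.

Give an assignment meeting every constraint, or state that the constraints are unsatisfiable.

Case N = True:
  (1) with N=T forces M = True.
  Constraint (5) is violated (N=T, M=T) — contradiction.
Case N = False:
  Constraint (8) is violated (N=F) — contradiction.
Both cases fail — unsatisfiable.

UNSATISFIABLE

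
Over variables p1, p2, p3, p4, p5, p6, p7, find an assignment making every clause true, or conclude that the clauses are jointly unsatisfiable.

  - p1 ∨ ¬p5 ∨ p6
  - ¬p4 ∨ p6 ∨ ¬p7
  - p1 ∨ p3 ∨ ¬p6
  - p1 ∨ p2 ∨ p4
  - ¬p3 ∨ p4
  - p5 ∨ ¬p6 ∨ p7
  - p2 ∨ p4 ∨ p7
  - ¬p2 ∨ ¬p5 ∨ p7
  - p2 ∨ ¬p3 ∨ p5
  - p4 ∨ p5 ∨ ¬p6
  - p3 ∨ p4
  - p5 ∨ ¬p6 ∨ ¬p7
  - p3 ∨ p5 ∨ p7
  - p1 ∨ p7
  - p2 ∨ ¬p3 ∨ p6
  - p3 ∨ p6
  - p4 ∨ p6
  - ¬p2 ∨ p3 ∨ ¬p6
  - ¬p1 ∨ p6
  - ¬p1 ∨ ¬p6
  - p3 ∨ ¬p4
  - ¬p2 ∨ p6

Try p1 = True:
  (¬p1 ∨ p6) forces p6 = True.
  clause (¬p1 ∨ ¬p6) is falsified — backtrack.
So p1 = False.
  then (p1 ∨ p7) forces p7 = True.
Set p2 = True.
  then (¬p2 ∨ p6) forces p6 = True.
  then (p1 ∨ p3 ∨ ¬p6) forces p3 = True.
  then (¬p3 ∨ p4) forces p4 = True.
  then (p5 ∨ ¬p6 ∨ ¬p7) forces p5 = True.
All clauses satisfied.

p1 = False, p2 = True, p3 = True, p4 = True, p5 = True, p6 = True, p7 = True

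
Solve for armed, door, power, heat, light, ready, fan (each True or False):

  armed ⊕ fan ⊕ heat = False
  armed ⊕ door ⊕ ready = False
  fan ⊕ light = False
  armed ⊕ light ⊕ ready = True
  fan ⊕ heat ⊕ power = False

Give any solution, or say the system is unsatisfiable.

armed: True, door: True, power: True, heat: True, light: False, ready: False, fan: False

armed ⊕ fan ⊕ heat = T ⊕ F ⊕ T = False ✓
armed ⊕ door ⊕ ready = T ⊕ T ⊕ F = False ✓
fan ⊕ light = F ⊕ F = False ✓
armed ⊕ light ⊕ ready = T ⊕ F ⊕ F = True ✓
fan ⊕ heat ⊕ power = F ⊕ T ⊕ T = False ✓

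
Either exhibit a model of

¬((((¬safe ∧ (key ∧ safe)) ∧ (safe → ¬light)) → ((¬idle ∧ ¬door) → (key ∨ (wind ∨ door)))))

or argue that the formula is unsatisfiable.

The formula is unsatisfiable.

Case key = True: the formula becomes ¬((((¬safe ∧ safe) ∧ (safe → ¬light)) → True)) = False.
Case key = False: the formula becomes ¬((False → ((¬idle ∧ ¬door) → (wind ∨ door)))) = False.
Both cases fail — unsatisfiable.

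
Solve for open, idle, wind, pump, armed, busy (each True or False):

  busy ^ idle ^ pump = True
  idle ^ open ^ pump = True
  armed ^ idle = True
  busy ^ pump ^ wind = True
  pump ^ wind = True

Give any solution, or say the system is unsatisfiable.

open = False; idle = True; wind = True; pump = False; armed = False; busy = False

busy ^ idle ^ pump = F ^ T ^ F = True ✓
idle ^ open ^ pump = T ^ F ^ F = True ✓
armed ^ idle = F ^ T = True ✓
busy ^ pump ^ wind = F ^ F ^ T = True ✓
pump ^ wind = F ^ T = True ✓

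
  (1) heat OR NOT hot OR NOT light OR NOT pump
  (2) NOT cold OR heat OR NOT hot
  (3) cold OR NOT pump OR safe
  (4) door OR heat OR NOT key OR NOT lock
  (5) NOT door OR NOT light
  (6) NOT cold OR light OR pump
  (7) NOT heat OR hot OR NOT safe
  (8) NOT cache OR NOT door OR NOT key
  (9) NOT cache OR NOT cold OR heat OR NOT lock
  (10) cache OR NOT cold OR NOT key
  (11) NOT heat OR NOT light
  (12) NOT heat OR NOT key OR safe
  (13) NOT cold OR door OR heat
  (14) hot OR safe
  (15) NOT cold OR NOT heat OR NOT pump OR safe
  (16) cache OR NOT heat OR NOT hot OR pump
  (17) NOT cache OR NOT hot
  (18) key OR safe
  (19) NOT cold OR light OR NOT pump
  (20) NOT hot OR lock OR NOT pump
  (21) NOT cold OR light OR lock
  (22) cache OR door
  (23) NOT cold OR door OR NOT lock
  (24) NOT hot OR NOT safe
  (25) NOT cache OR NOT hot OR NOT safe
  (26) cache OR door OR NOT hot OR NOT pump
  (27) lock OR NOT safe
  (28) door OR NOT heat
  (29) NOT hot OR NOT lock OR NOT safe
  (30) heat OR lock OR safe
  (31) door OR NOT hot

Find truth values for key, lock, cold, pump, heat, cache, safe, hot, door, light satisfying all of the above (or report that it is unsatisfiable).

Set key = False.
  then (key OR safe) forces safe = True.
  then (NOT hot OR NOT safe) forces hot = False.
  then (lock OR NOT safe) forces lock = True.
  then (NOT heat OR hot OR NOT safe) forces heat = False.
Try cold = True:
  (NOT cache OR NOT cold OR heat OR NOT lock) forces cache = False.
  (NOT cold OR door OR heat) forces door = True.
  (NOT door OR NOT light) forces light = False.
  (NOT cold OR light OR pump) forces pump = True.
  clause (NOT cold OR light OR NOT pump) is falsified — backtrack.
So cold = False.
Set pump = False.
Set cache = False.
  then (cache OR door) forces door = True.
  then (NOT door OR NOT light) forces light = False.
All clauses satisfied.

key = False, lock = True, cold = False, pump = False, heat = False, cache = False, safe = True, hot = False, door = True, light = False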